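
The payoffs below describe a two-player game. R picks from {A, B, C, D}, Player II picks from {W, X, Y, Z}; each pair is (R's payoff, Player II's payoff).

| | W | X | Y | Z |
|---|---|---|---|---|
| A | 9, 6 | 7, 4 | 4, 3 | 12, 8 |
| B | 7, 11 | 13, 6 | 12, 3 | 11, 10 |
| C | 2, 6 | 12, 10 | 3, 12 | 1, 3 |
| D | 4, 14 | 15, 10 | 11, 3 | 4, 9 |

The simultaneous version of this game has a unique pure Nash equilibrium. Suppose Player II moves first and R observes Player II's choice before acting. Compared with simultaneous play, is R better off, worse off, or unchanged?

R best-responds to each possible Player II move:
- W: R compares 9, 7, 2, 4 and picks A; Player II would get 6.
- X: R compares 7, 13, 12, 15 and picks D; Player II would get 10.
- Y: R compares 4, 12, 3, 11 and picks B; Player II would get 3.
- Z: R compares 12, 11, 1, 4 and picks A; Player II would get 8.
Maximizing over 6, 10, 3, 8, Player II chooses X. Subgame-perfect outcome: (D, X) with payoffs (15, 10).
Now find the simultaneous Nash equilibrium.
R's best replies: W→A; X→D; Y→B; Z→A.
Player II's best replies: A→Z; B→W; C→Y; D→W.
The unique mutual best reply is (A, Z), giving (12, 8).
R earns 15 sequentially versus 12 at the Nash outcome: better off.

better off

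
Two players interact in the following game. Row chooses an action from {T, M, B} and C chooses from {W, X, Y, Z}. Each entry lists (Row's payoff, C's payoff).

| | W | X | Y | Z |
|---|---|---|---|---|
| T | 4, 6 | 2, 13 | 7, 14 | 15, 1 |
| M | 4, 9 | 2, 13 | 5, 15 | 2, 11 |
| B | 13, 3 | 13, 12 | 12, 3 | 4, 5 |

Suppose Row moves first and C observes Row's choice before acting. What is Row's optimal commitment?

B

Backward induction with Row moving first.
- T: C compares 6, 13, 14, 1 and picks Y; Row would get 7.
- M: C compares 9, 13, 15, 11 and picks Y; Row would get 5.
- B: C compares 3, 12, 3, 5 and picks X; Row would get 13.
Maximizing over 7, 5, 13, Row chooses B. Subgame-perfect outcome: (B, X) with payoffs (13, 12).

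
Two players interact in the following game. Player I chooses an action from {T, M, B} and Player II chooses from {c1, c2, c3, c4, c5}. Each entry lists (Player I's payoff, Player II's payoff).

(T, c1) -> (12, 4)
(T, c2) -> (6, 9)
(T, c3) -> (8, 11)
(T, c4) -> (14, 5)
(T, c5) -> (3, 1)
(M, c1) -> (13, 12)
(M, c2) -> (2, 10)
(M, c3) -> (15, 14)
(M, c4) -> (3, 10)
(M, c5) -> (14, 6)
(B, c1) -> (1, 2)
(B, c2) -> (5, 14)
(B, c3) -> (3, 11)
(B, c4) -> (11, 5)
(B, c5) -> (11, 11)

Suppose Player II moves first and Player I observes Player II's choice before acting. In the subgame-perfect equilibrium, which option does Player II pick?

c3

Work backward from Player I's decision.
- c1 → Player I plays M (best of 12, 13, 1); Player II gets 12.
- c2 → Player I plays T (best of 6, 2, 5); Player II gets 9.
- c3 → Player I plays M (best of 8, 15, 3); Player II gets 14.
- c4 → Player I plays T (best of 14, 3, 11); Player II gets 5.
- c5 → Player I plays M (best of 3, 14, 11); Player II gets 6.
Player II's induced payoffs are 12, 9, 14, 5, 6, so Player II commits to c3. Subgame-perfect outcome: (M, c3) with payoffs (15, 14).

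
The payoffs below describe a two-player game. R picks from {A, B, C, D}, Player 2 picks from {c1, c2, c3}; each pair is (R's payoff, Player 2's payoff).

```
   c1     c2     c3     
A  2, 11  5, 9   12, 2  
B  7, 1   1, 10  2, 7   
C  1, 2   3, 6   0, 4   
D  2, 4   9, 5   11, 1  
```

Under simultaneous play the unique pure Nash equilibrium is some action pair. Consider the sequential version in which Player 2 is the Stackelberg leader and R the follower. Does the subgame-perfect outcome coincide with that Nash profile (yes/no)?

Solve by backward induction (Player 2 leads).
- c1: BR = B, leader payoff 1.
- c2: BR = D, leader payoff 5.
- c3: BR = A, leader payoff 2.
Player 2's induced payoffs are 1, 5, 2, so Player 2 commits to c2. Subgame-perfect outcome: (D, c2) with payoffs (9, 5).
Now find the simultaneous Nash equilibrium.
R's best replies: c1→B; c2→D; c3→A.
Player 2's best replies: A→c1; B→c2; C→c2; D→c2.
Only (D, c2) has each player best-responding; Nash payoffs (9, 5).
Sequential outcome (D, c2) coincides with the Nash profile (D, c2).

yes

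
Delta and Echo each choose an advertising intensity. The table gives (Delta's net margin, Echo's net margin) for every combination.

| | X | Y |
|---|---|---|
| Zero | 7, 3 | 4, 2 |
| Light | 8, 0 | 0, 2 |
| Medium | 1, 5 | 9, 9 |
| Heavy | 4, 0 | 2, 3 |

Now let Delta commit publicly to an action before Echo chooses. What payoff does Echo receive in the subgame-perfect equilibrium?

9

Echo best-responds to each possible Delta move:
- Zero: Echo compares 3, 2 and picks X; Delta would get 7.
- Light: Echo compares 0, 2 and picks Y; Delta would get 0.
- Medium: Echo compares 5, 9 and picks Y; Delta would get 9.
- Heavy: Echo compares 0, 3 and picks Y; Delta would get 2.
Delta's induced payoffs are 7, 0, 9, 2, so Delta commits to Medium. Subgame-perfect outcome: (Medium, Y) with payoffs (9, 9).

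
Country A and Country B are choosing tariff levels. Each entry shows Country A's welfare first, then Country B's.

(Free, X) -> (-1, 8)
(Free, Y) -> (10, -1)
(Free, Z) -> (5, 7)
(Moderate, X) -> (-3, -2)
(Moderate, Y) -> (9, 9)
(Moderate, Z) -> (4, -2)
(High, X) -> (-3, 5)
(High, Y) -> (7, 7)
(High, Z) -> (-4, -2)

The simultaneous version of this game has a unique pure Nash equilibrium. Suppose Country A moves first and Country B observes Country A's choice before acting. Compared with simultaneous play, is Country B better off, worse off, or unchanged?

better off

Backward induction with Country A moving first.
- Free: Country B compares 8, -1, 7 and picks X; Country A would get -1.
- Moderate: Country B compares -2, 9, -2 and picks Y; Country A would get 9.
- High: Country B compares 5, 7, -2 and picks Y; Country A would get 7.
Among -1, 9, 7, the best is 9 at Moderate. Subgame-perfect outcome: (Moderate, Y) with payoffs (9, 9).
For the simultaneous game, intersect best replies.
Country A's best replies: X→Free; Y→Free; Z→Free.
Country B's best replies: Free→X; Moderate→Y; High→Y.
Only (Free, X) has each player best-responding; Nash payoffs (-1, 8).
Country B earns 9 sequentially versus 8 at the Nash outcome: better off.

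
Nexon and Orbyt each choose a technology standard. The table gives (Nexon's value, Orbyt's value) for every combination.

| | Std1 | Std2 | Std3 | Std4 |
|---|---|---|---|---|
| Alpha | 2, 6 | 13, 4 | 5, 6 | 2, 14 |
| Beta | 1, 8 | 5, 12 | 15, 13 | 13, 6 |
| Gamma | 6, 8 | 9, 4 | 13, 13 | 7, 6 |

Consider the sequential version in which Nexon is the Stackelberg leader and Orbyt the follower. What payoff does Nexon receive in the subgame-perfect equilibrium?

Backward induction with Nexon moving first.
- Alpha: BR = Std4, leader payoff 2.
- Beta: BR = Std3, leader payoff 15.
- Gamma: BR = Std3, leader payoff 13.
Among 2, 15, 13, the best is 15 at Beta. Subgame-perfect outcome: (Beta, Std3) with payoffs (15, 13).

15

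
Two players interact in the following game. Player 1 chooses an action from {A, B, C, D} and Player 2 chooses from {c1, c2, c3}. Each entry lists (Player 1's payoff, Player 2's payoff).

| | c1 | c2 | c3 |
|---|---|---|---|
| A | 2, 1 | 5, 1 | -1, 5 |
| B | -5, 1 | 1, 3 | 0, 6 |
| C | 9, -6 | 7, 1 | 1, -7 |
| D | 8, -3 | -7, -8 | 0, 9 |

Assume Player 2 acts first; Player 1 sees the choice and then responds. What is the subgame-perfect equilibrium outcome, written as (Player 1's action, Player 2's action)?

(C, c2)

Solve by backward induction (Player 2 leads).
- c1: Player 1 compares 2, -5, 9, 8 and picks C; Player 2 would get -6.
- c2: Player 1 compares 5, 1, 7, -7 and picks C; Player 2 would get 1.
- c3: Player 1 compares -1, 0, 1, 0 and picks C; Player 2 would get -7.
Among -6, 1, -7, the best is 1 at c2. Subgame-perfect outcome: (C, c2) with payoffs (7, 1).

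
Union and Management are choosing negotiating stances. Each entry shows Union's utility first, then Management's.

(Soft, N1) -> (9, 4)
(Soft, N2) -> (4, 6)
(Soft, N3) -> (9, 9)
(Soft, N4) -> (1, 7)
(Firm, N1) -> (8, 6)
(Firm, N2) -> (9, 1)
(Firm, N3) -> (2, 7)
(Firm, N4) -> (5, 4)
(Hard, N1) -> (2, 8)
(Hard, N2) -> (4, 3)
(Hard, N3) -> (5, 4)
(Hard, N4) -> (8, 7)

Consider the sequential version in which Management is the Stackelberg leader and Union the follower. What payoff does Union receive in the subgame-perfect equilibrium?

Backward induction with Management moving first.
- N1: Union compares 9, 8, 2 and picks Soft; Management would get 4.
- N2: Union compares 4, 9, 4 and picks Firm; Management would get 1.
- N3: Union compares 9, 2, 5 and picks Soft; Management would get 9.
- N4: Union compares 1, 5, 8 and picks Hard; Management would get 7.
Maximizing over 4, 1, 9, 7, Management chooses N3. Subgame-perfect outcome: (Soft, N3) with payoffs (9, 9).

9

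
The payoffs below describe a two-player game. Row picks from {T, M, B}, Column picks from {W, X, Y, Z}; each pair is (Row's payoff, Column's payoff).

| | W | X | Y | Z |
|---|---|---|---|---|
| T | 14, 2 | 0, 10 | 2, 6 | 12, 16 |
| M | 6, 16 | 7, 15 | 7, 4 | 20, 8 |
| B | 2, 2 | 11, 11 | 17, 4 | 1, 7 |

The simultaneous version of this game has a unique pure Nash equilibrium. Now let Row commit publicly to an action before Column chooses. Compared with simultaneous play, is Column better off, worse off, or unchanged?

better off

Solve by backward induction (Row leads).
- T → Column plays Z (best of 2, 10, 6, 16); Row gets 12.
- M → Column plays W (best of 16, 15, 4, 8); Row gets 6.
- B → Column plays X (best of 2, 11, 4, 7); Row gets 11.
Maximizing over 12, 6, 11, Row chooses T. Subgame-perfect outcome: (T, Z) with payoffs (12, 16).
Now find the simultaneous Nash equilibrium.
Row's best replies: W→T; X→B; Y→B; Z→M.
Column's best replies: T→Z; M→W; B→X.
Only (B, X) has each player best-responding; Nash payoffs (11, 11).
Column earns 16 sequentially versus 11 at the Nash outcome: better off.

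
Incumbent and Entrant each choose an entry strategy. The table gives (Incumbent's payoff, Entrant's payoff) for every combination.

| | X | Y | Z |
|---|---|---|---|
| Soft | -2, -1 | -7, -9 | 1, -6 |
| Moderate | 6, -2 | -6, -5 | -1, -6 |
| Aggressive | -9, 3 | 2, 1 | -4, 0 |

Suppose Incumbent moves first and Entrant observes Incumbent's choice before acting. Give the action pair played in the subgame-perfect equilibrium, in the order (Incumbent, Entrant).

Backward induction with Incumbent moving first.
- Soft: BR = X, leader payoff -2.
- Moderate: BR = X, leader payoff 6.
- Aggressive: BR = X, leader payoff -9.
Maximizing over -2, 6, -9, Incumbent chooses Moderate. Subgame-perfect outcome: (Moderate, X) with payoffs (6, -2).

(Moderate, X)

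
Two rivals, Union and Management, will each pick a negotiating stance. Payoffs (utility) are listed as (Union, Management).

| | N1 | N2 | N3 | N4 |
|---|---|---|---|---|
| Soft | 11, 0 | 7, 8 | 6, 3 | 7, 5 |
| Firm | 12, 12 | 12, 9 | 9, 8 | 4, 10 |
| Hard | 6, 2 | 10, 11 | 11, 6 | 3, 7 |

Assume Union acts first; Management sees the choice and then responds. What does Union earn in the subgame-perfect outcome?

Solve by backward induction (Union leads).
- Soft: BR = N2, leader payoff 7.
- Firm: BR = N1, leader payoff 12.
- Hard: BR = N2, leader payoff 10.
Union's induced payoffs are 7, 12, 10, so Union commits to Firm. Subgame-perfect outcome: (Firm, N1) with payoffs (12, 12).

12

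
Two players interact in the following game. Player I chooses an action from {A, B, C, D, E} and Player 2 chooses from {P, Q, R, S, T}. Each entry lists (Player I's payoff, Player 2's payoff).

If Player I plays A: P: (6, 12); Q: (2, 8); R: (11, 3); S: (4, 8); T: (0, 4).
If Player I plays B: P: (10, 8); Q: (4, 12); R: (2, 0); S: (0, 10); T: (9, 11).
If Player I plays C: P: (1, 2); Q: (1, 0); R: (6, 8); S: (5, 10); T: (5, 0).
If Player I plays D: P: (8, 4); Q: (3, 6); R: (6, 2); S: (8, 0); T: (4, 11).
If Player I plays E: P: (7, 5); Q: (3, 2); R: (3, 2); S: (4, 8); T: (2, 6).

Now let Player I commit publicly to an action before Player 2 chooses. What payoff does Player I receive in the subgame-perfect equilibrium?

Backward induction with Player I moving first.
- A: Player 2 compares 12, 8, 3, 8, 4 and picks P; Player I would get 6.
- B: Player 2 compares 8, 12, 0, 10, 11 and picks Q; Player I would get 4.
- C: Player 2 compares 2, 0, 8, 10, 0 and picks S; Player I would get 5.
- D: Player 2 compares 4, 6, 2, 0, 11 and picks T; Player I would get 4.
- E: Player 2 compares 5, 2, 2, 8, 6 and picks S; Player I would get 4.
Maximizing over 6, 4, 5, 4, 4, Player I chooses A. Subgame-perfect outcome: (A, P) with payoffs (6, 12).

6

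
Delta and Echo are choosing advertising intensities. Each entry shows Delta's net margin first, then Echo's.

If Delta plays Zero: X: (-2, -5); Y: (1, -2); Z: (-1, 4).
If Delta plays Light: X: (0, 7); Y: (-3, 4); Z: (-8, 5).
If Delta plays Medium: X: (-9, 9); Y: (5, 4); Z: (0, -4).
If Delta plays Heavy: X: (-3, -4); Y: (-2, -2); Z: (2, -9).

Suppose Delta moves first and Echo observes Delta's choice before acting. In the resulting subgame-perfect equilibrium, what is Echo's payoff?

7

Work backward from Echo's decision.
- Zero → Echo plays Z (best of -5, -2, 4); Delta gets -1.
- Light → Echo plays X (best of 7, 4, 5); Delta gets 0.
- Medium → Echo plays X (best of 9, 4, -4); Delta gets -9.
- Heavy → Echo plays Y (best of -4, -2, -9); Delta gets -2.
Maximizing over -1, 0, -9, -2, Delta chooses Light. Subgame-perfect outcome: (Light, X) with payoffs (0, 7).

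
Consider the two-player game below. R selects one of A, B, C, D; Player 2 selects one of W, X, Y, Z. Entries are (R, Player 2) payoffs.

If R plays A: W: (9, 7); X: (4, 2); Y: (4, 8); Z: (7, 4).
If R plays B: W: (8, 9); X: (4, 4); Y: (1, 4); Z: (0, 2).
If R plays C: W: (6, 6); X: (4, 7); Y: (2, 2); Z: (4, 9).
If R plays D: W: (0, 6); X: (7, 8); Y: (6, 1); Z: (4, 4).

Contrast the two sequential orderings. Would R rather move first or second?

If R leads: Player 2's best replies are A→Y, B→W, C→Z, D→X; R's induced payoffs 4, 8, 4, 7; outcome (B, W), payoffs (8, 9).
If Player 2 leads: R's best replies are W→A, X→D, Y→D, Z→A; Player 2's induced payoffs 7, 8, 1, 4; outcome (D, X), payoffs (7, 8).
R gets 8 moving first and 7 moving second, so R prefers to move first.

first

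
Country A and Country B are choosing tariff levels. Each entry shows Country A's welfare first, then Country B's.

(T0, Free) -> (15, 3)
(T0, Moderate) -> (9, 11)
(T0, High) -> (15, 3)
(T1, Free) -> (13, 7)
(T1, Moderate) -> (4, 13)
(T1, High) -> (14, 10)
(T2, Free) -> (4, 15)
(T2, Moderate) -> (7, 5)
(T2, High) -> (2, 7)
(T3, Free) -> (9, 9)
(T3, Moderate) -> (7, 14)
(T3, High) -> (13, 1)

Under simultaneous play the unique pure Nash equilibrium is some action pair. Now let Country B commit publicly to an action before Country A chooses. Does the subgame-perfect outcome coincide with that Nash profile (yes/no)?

yes

Work backward from Country A's decision.
- Free → Country A plays T0 (best of 15, 13, 4, 9); Country B gets 3.
- Moderate → Country A plays T0 (best of 9, 4, 7, 7); Country B gets 11.
- High → Country A plays T0 (best of 15, 14, 2, 13); Country B gets 3.
Maximizing over 3, 11, 3, Country B chooses Moderate. Subgame-perfect outcome: (T0, Moderate) with payoffs (9, 11).
Under simultaneous play:
Country A's best replies: Free→T0; Moderate→T0; High→T0.
Country B's best replies: T0→Moderate; T1→Moderate; T2→Free; T3→Moderate.
Only (T0, Moderate) has each player best-responding; Nash payoffs (9, 11).
Sequential outcome (T0, Moderate) coincides with the Nash profile (T0, Moderate).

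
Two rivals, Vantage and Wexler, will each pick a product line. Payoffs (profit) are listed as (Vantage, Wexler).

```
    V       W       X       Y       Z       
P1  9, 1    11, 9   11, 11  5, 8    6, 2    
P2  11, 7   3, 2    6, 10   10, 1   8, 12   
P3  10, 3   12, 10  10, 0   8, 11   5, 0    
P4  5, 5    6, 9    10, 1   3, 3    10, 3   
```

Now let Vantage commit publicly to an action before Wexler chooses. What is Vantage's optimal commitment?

Backward induction with Vantage moving first.
- P1 → Wexler plays X (best of 1, 9, 11, 8, 2); Vantage gets 11.
- P2 → Wexler plays Z (best of 7, 2, 10, 1, 12); Vantage gets 8.
- P3 → Wexler plays Y (best of 3, 10, 0, 11, 0); Vantage gets 8.
- P4 → Wexler plays W (best of 5, 9, 1, 3, 3); Vantage gets 6.
Maximizing over 11, 8, 8, 6, Vantage chooses P1. Subgame-perfect outcome: (P1, X) with payoffs (11, 11).

P1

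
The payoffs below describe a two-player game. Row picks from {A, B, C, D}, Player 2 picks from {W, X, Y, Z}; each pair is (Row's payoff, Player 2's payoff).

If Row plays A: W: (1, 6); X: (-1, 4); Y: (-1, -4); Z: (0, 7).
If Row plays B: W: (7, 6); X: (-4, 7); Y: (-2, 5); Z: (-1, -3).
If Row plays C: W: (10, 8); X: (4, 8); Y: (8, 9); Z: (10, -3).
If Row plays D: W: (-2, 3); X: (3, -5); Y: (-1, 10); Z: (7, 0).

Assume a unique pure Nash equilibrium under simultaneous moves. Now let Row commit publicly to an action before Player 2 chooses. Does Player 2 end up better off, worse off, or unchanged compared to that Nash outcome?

unchanged

Solve by backward induction (Row leads).
- A: Player 2 compares 6, 4, -4, 7 and picks Z; Row would get 0.
- B: Player 2 compares 6, 7, 5, -3 and picks X; Row would get -4.
- C: Player 2 compares 8, 8, 9, -3 and picks Y; Row would get 8.
- D: Player 2 compares 3, -5, 10, 0 and picks Y; Row would get -1.
Among 0, -4, 8, -1, the best is 8 at C. Subgame-perfect outcome: (C, Y) with payoffs (8, 9).
Under simultaneous play:
Row's best replies: W→C; X→C; Y→C; Z→C.
Player 2's best replies: A→Z; B→X; C→Y; D→Y.
Only (C, Y) has each player best-responding; Nash payoffs (8, 9).
Player 2 earns 9 sequentially versus 9 at the Nash outcome: unchanged.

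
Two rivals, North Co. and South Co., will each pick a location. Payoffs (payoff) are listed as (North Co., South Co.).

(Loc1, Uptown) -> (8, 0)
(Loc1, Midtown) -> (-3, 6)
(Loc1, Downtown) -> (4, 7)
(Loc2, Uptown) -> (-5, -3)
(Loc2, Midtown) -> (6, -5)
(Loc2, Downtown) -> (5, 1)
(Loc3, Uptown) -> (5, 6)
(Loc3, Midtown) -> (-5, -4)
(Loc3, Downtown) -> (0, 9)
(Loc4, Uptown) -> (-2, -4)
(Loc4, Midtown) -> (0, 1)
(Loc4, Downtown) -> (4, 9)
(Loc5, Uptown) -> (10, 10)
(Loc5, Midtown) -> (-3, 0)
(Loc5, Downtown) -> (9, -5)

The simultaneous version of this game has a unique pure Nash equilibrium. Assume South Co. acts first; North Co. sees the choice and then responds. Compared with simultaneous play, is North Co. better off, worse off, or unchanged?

Work backward from North Co.'s decision.
- Uptown: BR = Loc5, leader payoff 10.
- Midtown: BR = Loc2, leader payoff -5.
- Downtown: BR = Loc5, leader payoff -5.
Maximizing over 10, -5, -5, South Co. chooses Uptown. Subgame-perfect outcome: (Loc5, Uptown) with payoffs (10, 10).
Under simultaneous play:
North Co.'s best replies: Uptown→Loc5; Midtown→Loc2; Downtown→Loc5.
South Co.'s best replies: Loc1→Downtown; Loc2→Downtown; Loc3→Downtown; Loc4→Downtown; Loc5→Uptown.
Only (Loc5, Uptown) has each player best-responding; Nash payoffs (10, 10).
North Co. earns 10 sequentially versus 10 at the Nash outcome: unchanged.

unchanged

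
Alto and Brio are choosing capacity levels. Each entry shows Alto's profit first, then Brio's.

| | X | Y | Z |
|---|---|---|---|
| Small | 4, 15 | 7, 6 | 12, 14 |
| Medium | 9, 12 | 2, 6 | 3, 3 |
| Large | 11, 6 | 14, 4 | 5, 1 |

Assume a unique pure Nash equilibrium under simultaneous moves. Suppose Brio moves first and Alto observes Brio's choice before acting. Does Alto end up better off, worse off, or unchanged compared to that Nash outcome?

better off

Work backward from Alto's decision.
- X → Alto plays Large (best of 4, 9, 11); Brio gets 6.
- Y → Alto plays Large (best of 7, 2, 14); Brio gets 4.
- Z → Alto plays Small (best of 12, 3, 5); Brio gets 14.
Brio's induced payoffs are 6, 4, 14, so Brio commits to Z. Subgame-perfect outcome: (Small, Z) with payoffs (12, 14).
For the simultaneous game, intersect best replies.
Alto's best replies: X→Large; Y→Large; Z→Small.
Brio's best replies: Small→X; Medium→X; Large→X.
Only (Large, X) has each player best-responding; Nash payoffs (11, 6).
Alto earns 12 sequentially versus 11 at the Nash outcome: better off.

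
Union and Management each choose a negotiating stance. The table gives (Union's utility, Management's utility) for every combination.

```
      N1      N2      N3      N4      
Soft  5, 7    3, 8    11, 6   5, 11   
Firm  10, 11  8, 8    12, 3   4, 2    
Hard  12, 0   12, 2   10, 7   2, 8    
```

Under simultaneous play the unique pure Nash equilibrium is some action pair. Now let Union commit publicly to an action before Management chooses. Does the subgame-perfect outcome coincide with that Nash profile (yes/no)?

no

Solve by backward induction (Union leads).
- Soft → Management plays N4 (best of 7, 8, 6, 11); Union gets 5.
- Firm → Management plays N1 (best of 11, 8, 3, 2); Union gets 10.
- Hard → Management plays N4 (best of 0, 2, 7, 8); Union gets 2.
Among 5, 10, 2, the best is 10 at Firm. Subgame-perfect outcome: (Firm, N1) with payoffs (10, 11).
Now find the simultaneous Nash equilibrium.
Union's best replies: N1→Hard; N2→Hard; N3→Firm; N4→Soft.
Management's best replies: Soft→N4; Firm→N1; Hard→N4.
The unique mutual best reply is (Soft, N4), giving (5, 11).
Sequential outcome (Firm, N1) differs from the Nash profile (Soft, N4).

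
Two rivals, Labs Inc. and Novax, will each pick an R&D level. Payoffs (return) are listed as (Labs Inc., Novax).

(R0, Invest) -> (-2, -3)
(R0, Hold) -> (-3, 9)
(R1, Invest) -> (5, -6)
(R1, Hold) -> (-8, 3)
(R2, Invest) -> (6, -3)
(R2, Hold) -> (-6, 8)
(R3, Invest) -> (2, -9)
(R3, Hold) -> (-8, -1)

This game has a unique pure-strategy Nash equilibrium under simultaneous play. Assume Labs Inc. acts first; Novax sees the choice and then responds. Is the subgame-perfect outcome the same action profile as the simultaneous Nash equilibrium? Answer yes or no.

yes

Work backward from Novax's decision.
- R0 → Novax plays Hold (best of -3, 9); Labs Inc. gets -3.
- R1 → Novax plays Hold (best of -6, 3); Labs Inc. gets -8.
- R2 → Novax plays Hold (best of -3, 8); Labs Inc. gets -6.
- R3 → Novax plays Hold (best of -9, -1); Labs Inc. gets -8.
Labs Inc.'s induced payoffs are -3, -8, -6, -8, so Labs Inc. commits to R0. Subgame-perfect outcome: (R0, Hold) with payoffs (-3, 9).
Now find the simultaneous Nash equilibrium.
Labs Inc.'s best replies: Invest→R2; Hold→R0.
Novax's best replies: R0→Hold; R1→Hold; R2→Hold; R3→Hold.
Only (R0, Hold) has each player best-responding; Nash payoffs (-3, 9).
Sequential outcome (R0, Hold) coincides with the Nash profile (R0, Hold).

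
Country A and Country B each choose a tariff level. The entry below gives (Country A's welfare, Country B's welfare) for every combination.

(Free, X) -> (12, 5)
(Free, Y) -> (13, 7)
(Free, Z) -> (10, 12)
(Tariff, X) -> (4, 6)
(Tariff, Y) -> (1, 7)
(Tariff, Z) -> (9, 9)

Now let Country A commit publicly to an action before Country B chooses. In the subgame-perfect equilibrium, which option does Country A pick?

Free

Solve by backward induction (Country A leads).
- Free → Country B plays Z (best of 5, 7, 12); Country A gets 10.
- Tariff → Country B plays Z (best of 6, 7, 9); Country A gets 9.
Maximizing over 10, 9, Country A chooses Free. Subgame-perfect outcome: (Free, Z) with payoffs (10, 12).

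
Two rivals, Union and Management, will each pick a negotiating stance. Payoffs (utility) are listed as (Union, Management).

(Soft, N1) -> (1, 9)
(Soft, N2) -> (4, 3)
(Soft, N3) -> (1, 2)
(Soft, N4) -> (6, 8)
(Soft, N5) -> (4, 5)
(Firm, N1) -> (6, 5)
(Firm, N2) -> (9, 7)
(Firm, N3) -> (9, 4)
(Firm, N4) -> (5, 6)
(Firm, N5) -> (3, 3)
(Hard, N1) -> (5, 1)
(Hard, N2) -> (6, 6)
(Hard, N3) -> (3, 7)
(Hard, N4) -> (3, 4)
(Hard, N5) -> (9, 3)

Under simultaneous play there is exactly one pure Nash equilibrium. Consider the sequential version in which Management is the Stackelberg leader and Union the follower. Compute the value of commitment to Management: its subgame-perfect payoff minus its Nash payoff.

Solve by backward induction (Management leads).
- N1: BR = Firm, leader payoff 5.
- N2: BR = Firm, leader payoff 7.
- N3: BR = Firm, leader payoff 4.
- N4: BR = Soft, leader payoff 8.
- N5: BR = Hard, leader payoff 3.
Among 5, 7, 4, 8, 3, the best is 8 at N4. Subgame-perfect outcome: (Soft, N4) with payoffs (6, 8).
Now find the simultaneous Nash equilibrium.
Union's best replies: N1→Firm; N2→Firm; N3→Firm; N4→Soft; N5→Hard.
Management's best replies: Soft→N1; Firm→N2; Hard→N3.
Only (Firm, N2) has each player best-responding; Nash payoffs (9, 7).
Management's commitment gain: 8 − 7 = 1.

1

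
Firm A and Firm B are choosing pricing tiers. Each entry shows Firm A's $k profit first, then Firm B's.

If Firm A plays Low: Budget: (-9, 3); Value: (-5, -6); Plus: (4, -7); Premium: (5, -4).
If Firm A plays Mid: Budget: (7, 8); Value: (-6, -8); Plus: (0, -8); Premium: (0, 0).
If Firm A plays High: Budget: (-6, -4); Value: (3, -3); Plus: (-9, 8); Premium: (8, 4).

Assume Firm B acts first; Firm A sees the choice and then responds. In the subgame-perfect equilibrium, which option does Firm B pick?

Budget

Firm A best-responds to each possible Firm B move:
- Budget → Firm A plays Mid (best of -9, 7, -6); Firm B gets 8.
- Value → Firm A plays High (best of -5, -6, 3); Firm B gets -3.
- Plus → Firm A plays Low (best of 4, 0, -9); Firm B gets -7.
- Premium → Firm A plays High (best of 5, 0, 8); Firm B gets 4.
Firm B's induced payoffs are 8, -3, -7, 4, so Firm B commits to Budget. Subgame-perfect outcome: (Mid, Budget) with payoffs (7, 8).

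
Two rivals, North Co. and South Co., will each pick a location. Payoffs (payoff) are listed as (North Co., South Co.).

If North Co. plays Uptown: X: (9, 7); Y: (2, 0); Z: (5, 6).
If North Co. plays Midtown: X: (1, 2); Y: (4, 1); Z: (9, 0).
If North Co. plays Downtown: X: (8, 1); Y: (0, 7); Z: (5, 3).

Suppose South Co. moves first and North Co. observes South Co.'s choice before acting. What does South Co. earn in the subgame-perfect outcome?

North Co. best-responds to each possible South Co. move:
- X → North Co. plays Uptown (best of 9, 1, 8); South Co. gets 7.
- Y → North Co. plays Midtown (best of 2, 4, 0); South Co. gets 1.
- Z → North Co. plays Midtown (best of 5, 9, 5); South Co. gets 0.
South Co.'s induced payoffs are 7, 1, 0, so South Co. commits to X. Subgame-perfect outcome: (Uptown, X) with payoffs (9, 7).

7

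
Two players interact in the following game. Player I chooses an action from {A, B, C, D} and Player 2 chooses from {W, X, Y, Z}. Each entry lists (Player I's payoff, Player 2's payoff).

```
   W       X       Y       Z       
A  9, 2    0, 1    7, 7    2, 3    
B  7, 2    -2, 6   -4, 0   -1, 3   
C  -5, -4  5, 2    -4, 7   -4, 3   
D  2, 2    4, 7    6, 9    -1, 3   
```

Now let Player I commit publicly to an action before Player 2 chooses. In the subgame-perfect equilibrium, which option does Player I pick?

Solve by backward induction (Player I leads).
- A: BR = Y, leader payoff 7.
- B: BR = X, leader payoff -2.
- C: BR = Y, leader payoff -4.
- D: BR = Y, leader payoff 6.
Among 7, -2, -4, 6, the best is 7 at A. Subgame-perfect outcome: (A, Y) with payoffs (7, 7).

A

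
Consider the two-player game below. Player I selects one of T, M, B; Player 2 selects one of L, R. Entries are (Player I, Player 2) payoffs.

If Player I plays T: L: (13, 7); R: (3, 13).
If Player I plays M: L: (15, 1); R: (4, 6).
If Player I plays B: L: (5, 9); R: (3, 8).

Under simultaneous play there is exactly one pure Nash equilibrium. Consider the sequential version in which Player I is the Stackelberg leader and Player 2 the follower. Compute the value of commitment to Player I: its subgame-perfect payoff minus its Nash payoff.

Solve by backward induction (Player I leads).
- T: BR = R, leader payoff 3.
- M: BR = R, leader payoff 4.
- B: BR = L, leader payoff 5.
Player I's induced payoffs are 3, 4, 5, so Player I commits to B. Subgame-perfect outcome: (B, L) with payoffs (5, 9).
Under simultaneous play:
Player I's best replies: L→M; R→M.
Player 2's best replies: T→R; M→R; B→L.
The unique mutual best reply is (M, R), giving (4, 6).
Player I's commitment gain: 5 − 4 = 1.

1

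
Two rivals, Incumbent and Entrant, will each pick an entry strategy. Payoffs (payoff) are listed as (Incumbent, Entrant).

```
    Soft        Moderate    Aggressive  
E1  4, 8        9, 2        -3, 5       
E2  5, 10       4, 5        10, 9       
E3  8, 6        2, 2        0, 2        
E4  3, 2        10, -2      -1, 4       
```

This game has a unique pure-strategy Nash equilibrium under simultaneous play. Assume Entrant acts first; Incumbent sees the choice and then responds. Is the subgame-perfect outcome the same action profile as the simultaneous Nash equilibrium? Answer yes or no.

no

Backward induction with Entrant moving first.
- Soft → Incumbent plays E3 (best of 4, 5, 8, 3); Entrant gets 6.
- Moderate → Incumbent plays E4 (best of 9, 4, 2, 10); Entrant gets -2.
- Aggressive → Incumbent plays E2 (best of -3, 10, 0, -1); Entrant gets 9.
Entrant's induced payoffs are 6, -2, 9, so Entrant commits to Aggressive. Subgame-perfect outcome: (E2, Aggressive) with payoffs (10, 9).
For the simultaneous game, intersect best replies.
Incumbent's best replies: Soft→E3; Moderate→E4; Aggressive→E2.
Entrant's best replies: E1→Soft; E2→Soft; E3→Soft; E4→Aggressive.
Only (E3, Soft) has each player best-responding; Nash payoffs (8, 6).
Sequential outcome (E2, Aggressive) differs from the Nash profile (E3, Soft).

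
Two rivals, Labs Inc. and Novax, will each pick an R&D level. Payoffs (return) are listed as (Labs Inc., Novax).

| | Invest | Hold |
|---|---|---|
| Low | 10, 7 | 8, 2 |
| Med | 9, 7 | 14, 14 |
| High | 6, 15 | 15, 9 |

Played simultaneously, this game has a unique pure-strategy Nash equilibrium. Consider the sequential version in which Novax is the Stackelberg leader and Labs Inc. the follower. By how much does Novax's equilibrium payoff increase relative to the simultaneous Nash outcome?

2

Labs Inc. best-responds to each possible Novax move:
- Invest: Labs Inc. compares 10, 9, 6 and picks Low; Novax would get 7.
- Hold: Labs Inc. compares 8, 14, 15 and picks High; Novax would get 9.
Novax's induced payoffs are 7, 9, so Novax commits to Hold. Subgame-perfect outcome: (High, Hold) with payoffs (15, 9).
For the simultaneous game, intersect best replies.
Labs Inc.'s best replies: Invest→Low; Hold→High.
Novax's best replies: Low→Invest; Med→Hold; High→Invest.
The unique mutual best reply is (Low, Invest), giving (10, 7).
Novax's commitment gain: 9 − 7 = 2.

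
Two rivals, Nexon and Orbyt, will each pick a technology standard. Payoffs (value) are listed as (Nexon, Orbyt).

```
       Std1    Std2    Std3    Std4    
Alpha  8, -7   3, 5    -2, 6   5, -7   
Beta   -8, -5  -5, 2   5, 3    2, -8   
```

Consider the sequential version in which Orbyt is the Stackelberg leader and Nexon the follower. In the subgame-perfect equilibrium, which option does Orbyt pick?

Std2

Nexon best-responds to each possible Orbyt move:
- Std1: BR = Alpha, leader payoff -7.
- Std2: BR = Alpha, leader payoff 5.
- Std3: BR = Beta, leader payoff 3.
- Std4: BR = Alpha, leader payoff -7.
Among -7, 5, 3, -7, the best is 5 at Std2. Subgame-perfect outcome: (Alpha, Std2) with payoffs (3, 5).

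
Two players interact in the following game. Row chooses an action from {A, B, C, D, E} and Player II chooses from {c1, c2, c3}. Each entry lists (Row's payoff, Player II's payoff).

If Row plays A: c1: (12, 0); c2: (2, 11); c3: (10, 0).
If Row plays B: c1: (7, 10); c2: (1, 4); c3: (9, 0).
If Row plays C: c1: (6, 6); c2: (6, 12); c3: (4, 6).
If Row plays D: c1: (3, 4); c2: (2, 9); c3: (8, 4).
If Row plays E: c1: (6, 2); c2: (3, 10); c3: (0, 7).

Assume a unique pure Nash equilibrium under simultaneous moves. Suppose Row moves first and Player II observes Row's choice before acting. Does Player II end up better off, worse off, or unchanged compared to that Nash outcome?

Player II best-responds to each possible Row move:
- A: Player II compares 0, 11, 0 and picks c2; Row would get 2.
- B: Player II compares 10, 4, 0 and picks c1; Row would get 7.
- C: Player II compares 6, 12, 6 and picks c2; Row would get 6.
- D: Player II compares 4, 9, 4 and picks c2; Row would get 2.
- E: Player II compares 2, 10, 7 and picks c2; Row would get 3.
Row's induced payoffs are 2, 7, 6, 2, 3, so Row commits to B. Subgame-perfect outcome: (B, c1) with payoffs (7, 10).
Under simultaneous play:
Row's best replies: c1→A; c2→C; c3→A.
Player II's best replies: A→c2; B→c1; C→c2; D→c2; E→c2.
The unique mutual best reply is (C, c2), giving (6, 12).
Player II earns 10 sequentially versus 12 at the Nash outcome: worse off.

worse off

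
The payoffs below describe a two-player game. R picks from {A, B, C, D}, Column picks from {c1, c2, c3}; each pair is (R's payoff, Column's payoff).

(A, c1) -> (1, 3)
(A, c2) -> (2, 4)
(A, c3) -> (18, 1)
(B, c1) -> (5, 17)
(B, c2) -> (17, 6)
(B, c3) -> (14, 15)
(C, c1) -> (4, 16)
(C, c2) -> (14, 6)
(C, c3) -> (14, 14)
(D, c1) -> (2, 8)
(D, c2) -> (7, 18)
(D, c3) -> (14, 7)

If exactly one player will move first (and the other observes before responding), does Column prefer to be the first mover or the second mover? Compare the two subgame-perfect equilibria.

If R leads: Column's best replies are A→c2, B→c1, C→c1, D→c2; R's induced payoffs 2, 5, 4, 7; outcome (D, c2), payoffs (7, 18).
If Column leads: R's best replies are c1→B, c2→B, c3→A; Column's induced payoffs 17, 6, 1; outcome (B, c1), payoffs (5, 17).
Column gets 17 moving first and 18 moving second, so Column prefers to move second.

second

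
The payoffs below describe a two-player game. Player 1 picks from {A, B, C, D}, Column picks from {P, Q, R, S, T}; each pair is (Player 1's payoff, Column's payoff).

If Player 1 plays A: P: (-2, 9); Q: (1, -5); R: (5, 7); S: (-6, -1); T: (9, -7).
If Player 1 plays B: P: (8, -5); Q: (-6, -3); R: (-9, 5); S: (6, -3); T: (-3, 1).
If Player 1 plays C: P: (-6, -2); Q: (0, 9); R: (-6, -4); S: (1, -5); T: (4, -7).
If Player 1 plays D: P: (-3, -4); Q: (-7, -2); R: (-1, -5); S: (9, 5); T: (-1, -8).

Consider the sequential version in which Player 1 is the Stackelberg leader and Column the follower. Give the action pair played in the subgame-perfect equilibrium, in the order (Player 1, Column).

Backward induction with Player 1 moving first.
- A: Column compares 9, -5, 7, -1, -7 and picks P; Player 1 would get -2.
- B: Column compares -5, -3, 5, -3, 1 and picks R; Player 1 would get -9.
- C: Column compares -2, 9, -4, -5, -7 and picks Q; Player 1 would get 0.
- D: Column compares -4, -2, -5, 5, -8 and picks S; Player 1 would get 9.
Maximizing over -2, -9, 0, 9, Player 1 chooses D. Subgame-perfect outcome: (D, S) with payoffs (9, 5).

(D, S)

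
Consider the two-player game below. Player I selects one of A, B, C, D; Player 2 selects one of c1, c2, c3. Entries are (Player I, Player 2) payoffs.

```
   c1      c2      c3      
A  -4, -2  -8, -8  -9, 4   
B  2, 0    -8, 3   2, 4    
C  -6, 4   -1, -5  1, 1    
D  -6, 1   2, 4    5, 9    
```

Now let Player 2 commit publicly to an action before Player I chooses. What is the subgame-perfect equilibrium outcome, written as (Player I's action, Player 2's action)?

Player I best-responds to each possible Player 2 move:
- c1 → Player I plays B (best of -4, 2, -6, -6); Player 2 gets 0.
- c2 → Player I plays D (best of -8, -8, -1, 2); Player 2 gets 4.
- c3 → Player I plays D (best of -9, 2, 1, 5); Player 2 gets 9.
Among 0, 4, 9, the best is 9 at c3. Subgame-perfect outcome: (D, c3) with payoffs (5, 9).

(D, c3)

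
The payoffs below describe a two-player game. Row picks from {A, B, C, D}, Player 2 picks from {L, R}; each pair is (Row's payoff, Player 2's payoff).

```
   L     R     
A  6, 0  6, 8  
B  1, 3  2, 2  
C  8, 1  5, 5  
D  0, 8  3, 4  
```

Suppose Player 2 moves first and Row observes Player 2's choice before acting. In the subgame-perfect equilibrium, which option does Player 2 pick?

R

Solve by backward induction (Player 2 leads).
- L: BR = C, leader payoff 1.
- R: BR = A, leader payoff 8.
Among 1, 8, the best is 8 at R. Subgame-perfect outcome: (A, R) with payoffs (6, 8).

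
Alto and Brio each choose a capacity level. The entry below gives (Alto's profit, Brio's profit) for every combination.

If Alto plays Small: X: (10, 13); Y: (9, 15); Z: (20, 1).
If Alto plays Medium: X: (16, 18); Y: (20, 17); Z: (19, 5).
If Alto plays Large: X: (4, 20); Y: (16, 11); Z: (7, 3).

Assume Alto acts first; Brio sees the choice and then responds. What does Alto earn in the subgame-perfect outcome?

Solve by backward induction (Alto leads).
- Small → Brio plays Y (best of 13, 15, 1); Alto gets 9.
- Medium → Brio plays X (best of 18, 17, 5); Alto gets 16.
- Large → Brio plays X (best of 20, 11, 3); Alto gets 4.
Maximizing over 9, 16, 4, Alto chooses Medium. Subgame-perfect outcome: (Medium, X) with payoffs (16, 18).

16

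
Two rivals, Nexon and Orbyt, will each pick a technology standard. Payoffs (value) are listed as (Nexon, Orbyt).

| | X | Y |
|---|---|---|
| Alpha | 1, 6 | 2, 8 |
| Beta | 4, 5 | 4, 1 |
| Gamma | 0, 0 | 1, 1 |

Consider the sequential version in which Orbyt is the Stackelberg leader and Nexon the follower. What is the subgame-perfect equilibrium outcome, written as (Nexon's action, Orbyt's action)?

(Beta, X)

Nexon best-responds to each possible Orbyt move:
- X → Nexon plays Beta (best of 1, 4, 0); Orbyt gets 5.
- Y → Nexon plays Beta (best of 2, 4, 1); Orbyt gets 1.
Maximizing over 5, 1, Orbyt chooses X. Subgame-perfect outcome: (Beta, X) with payoffs (4, 5).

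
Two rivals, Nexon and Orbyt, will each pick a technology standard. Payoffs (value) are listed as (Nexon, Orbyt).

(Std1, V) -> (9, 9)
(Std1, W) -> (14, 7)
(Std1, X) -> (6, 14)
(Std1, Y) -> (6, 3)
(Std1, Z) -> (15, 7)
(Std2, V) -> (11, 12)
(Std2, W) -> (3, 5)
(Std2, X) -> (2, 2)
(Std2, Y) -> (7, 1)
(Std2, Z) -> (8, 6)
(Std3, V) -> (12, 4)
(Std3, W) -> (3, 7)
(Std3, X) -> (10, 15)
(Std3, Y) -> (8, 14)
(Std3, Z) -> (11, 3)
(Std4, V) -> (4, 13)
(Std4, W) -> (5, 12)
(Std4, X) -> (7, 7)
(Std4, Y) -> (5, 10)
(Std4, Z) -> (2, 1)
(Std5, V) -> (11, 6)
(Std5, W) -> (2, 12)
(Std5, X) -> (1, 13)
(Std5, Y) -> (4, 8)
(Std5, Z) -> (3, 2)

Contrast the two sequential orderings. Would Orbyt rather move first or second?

first

If Nexon leads: Orbyt's best replies are Std1→X, Std2→V, Std3→X, Std4→V, Std5→X; Nexon's induced payoffs 6, 11, 10, 4, 1; outcome (Std2, V), payoffs (11, 12).
If Orbyt leads: Nexon's best replies are V→Std3, W→Std1, X→Std3, Y→Std3, Z→Std1; Orbyt's induced payoffs 4, 7, 15, 14, 7; outcome (Std3, X), payoffs (10, 15).
Orbyt gets 15 moving first and 12 moving second, so Orbyt prefers to move first.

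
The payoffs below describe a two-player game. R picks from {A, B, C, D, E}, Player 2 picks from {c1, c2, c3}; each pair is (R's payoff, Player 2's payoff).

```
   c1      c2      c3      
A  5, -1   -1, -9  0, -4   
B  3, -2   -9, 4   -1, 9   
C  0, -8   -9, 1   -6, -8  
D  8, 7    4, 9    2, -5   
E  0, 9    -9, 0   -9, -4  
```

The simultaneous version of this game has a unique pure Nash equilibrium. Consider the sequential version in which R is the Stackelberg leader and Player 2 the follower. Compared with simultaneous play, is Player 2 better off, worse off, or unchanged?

Solve by backward induction (R leads).
- A → Player 2 plays c1 (best of -1, -9, -4); R gets 5.
- B → Player 2 plays c3 (best of -2, 4, 9); R gets -1.
- C → Player 2 plays c2 (best of -8, 1, -8); R gets -9.
- D → Player 2 plays c2 (best of 7, 9, -5); R gets 4.
- E → Player 2 plays c1 (best of 9, 0, -4); R gets 0.
Among 5, -1, -9, 4, 0, the best is 5 at A. Subgame-perfect outcome: (A, c1) with payoffs (5, -1).
Under simultaneous play:
R's best replies: c1→D; c2→D; c3→D.
Player 2's best replies: A→c1; B→c3; C→c2; D→c2; E→c1.
Only (D, c2) has each player best-responding; Nash payoffs (4, 9).
Player 2 earns -1 sequentially versus 9 at the Nash outcome: worse off.

worse off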